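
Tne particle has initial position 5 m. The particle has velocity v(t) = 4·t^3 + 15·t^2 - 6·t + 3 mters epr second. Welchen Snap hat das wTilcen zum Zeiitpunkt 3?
Um dies zu lösen, müssen wir 3 Ableitungen unserer Gleichung für die Geschwindigkeit v(t) = 4·t^3 + 15·t^2 - 6·t + 3 nehmen. Mit d/dt von v(t) finden wir a(t) = 12·t^2 + 30·t - 6. Durch Ableiten von der Beschleunigung erhalten wir den Ruck: j(t) = 24·t + 30. Mit d/dt von j(t) finden wir s(t) = 24. Aus der Gleichung für den Snap s(t) = 24, setzen wir t = 3 ein und erhalten s = 24.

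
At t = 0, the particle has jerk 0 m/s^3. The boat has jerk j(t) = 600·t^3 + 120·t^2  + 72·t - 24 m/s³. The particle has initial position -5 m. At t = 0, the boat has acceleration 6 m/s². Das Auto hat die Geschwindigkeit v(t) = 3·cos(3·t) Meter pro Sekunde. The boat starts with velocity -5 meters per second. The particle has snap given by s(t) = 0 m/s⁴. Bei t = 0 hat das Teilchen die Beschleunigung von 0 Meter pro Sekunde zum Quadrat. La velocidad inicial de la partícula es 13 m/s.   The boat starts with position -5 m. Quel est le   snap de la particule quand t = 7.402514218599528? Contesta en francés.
En utilisant s(t) = 0 et en substituant t = 7.402514218599528, nous trouvons s = 0.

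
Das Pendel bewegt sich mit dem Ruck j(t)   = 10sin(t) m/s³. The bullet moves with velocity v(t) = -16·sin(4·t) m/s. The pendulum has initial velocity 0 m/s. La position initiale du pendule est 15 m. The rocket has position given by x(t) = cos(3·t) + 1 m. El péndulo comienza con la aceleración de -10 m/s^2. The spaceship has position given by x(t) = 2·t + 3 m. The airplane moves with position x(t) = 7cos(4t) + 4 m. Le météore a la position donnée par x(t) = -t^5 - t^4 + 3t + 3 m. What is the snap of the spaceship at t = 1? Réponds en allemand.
Ausgehend von der Position x(t) = 2·t + 3, nehmen wir 4 Ableitungen. Durch Ableiten von der Position erhalten wir die Geschwindigkeit: v(t) = 2. Mit d/dt von v(t) finden wir a(t) = 0. Durch Ableiten von der Beschleunigung erhalten wir den Ruck: j(t) = 0. Mit d/dt von j(t) finden wir s(t) = 0. Aus der Gleichung für den Snap s(t) = 0, setzen wir t = 1 ein und erhalten s = 0.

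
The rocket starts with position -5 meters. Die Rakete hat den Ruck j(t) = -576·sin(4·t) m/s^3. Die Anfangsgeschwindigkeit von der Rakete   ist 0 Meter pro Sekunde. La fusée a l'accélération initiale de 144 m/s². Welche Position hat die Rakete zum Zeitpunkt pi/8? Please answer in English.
We must find the integral of our jerk equation j(t) = -576·sin(4·t) 3 times. The antiderivative of jerk is acceleration. Using a(0) = 144, we get a(t) = 144·cos(4·t). Finding the antiderivative of a(t) and using v(0) = 0: v(t) = 36·sin(4·t). Integrating velocity and using the initial condition x(0) = -5, we get x(t) = 4 - 9·cos(4·t). Using x(t) = 4 - 9·cos(4·t) and substituting t = pi/8, we find x = 4.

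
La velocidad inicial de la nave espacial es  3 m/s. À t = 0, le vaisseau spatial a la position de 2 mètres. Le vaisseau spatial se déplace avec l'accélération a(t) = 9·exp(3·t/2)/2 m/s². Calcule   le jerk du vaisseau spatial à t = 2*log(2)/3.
Pour résoudre ceci, nous devons prendre 1 dérivée de notre équation de l'accélération a(t) = 9·exp(3·t/2)/2. En prenant d/dt de a(t), nous trouvons j(t) = 27·exp(3·t/2)/4. Nous avons le jerk j(t) = 27·exp(3·t/2)/4. En substituant t = 2*log(2)/3: j(2*log(2)/3) = 27/2.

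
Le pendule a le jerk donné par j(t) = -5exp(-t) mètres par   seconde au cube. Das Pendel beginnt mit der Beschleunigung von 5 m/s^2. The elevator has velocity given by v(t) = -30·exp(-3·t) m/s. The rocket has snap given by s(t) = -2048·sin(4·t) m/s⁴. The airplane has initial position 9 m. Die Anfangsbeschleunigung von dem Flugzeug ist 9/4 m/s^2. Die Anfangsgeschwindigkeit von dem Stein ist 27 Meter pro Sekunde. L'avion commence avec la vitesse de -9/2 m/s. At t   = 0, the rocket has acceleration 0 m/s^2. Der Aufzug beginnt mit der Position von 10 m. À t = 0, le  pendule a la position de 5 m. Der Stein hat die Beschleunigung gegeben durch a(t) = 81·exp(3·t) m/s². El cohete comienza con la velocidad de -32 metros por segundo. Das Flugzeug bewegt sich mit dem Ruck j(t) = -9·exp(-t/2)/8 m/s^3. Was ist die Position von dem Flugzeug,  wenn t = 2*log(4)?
Ausgehend von dem Ruck j(t) = -9·exp(-t/2)/8, nehmen wir 3 Integrale. Das Integral von dem Ruck, mit a(0) = 9/4, ergibt die Beschleunigung: a(t) = 9·exp(-t/2)/4. Das Integral von der Beschleunigung, mit v(0) = -9/2, ergibt die Geschwindigkeit: v(t) = -9·exp(-t/2)/2. Die Stammfunktion von der Geschwindigkeit ist die Position. Mit x(0) = 9 erhalten wir x(t) = 9·exp(-t/2). Mit x(t) = 9·exp(-t/2) und Einsetzen von t = 2*log(4), finden wir x = 9/4.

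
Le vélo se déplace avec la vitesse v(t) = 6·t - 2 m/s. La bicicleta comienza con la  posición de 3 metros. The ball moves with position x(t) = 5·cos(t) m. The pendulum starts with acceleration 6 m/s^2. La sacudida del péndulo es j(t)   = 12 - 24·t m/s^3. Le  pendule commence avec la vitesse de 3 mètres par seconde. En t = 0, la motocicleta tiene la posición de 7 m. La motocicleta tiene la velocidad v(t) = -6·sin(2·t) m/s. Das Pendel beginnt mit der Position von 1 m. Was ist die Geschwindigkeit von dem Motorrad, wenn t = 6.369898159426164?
Mit v(t) = -6·sin(2·t) und Einsetzen von t = 6.369898159426164, finden wir v = -1.03534603147784.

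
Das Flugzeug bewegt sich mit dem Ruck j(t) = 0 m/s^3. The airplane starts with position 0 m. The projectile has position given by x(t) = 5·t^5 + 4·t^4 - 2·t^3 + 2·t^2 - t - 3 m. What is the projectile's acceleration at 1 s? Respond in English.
We must differentiate our position equation x(t) = 5·t^5 + 4·t^4 - 2·t^3 + 2·t^2 - t - 3 2 times. The derivative of position gives velocity: v(t) = 25·t^4 + 16·t^3 - 6·t^2 + 4·t - 1. Differentiating velocity, we get acceleration: a(t) = 100·t^3 + 48·t^2 - 12·t + 4. We have acceleration a(t) = 100·t^3 + 48·t^2 - 12·t + 4. Substituting t = 1: a(1) = 140.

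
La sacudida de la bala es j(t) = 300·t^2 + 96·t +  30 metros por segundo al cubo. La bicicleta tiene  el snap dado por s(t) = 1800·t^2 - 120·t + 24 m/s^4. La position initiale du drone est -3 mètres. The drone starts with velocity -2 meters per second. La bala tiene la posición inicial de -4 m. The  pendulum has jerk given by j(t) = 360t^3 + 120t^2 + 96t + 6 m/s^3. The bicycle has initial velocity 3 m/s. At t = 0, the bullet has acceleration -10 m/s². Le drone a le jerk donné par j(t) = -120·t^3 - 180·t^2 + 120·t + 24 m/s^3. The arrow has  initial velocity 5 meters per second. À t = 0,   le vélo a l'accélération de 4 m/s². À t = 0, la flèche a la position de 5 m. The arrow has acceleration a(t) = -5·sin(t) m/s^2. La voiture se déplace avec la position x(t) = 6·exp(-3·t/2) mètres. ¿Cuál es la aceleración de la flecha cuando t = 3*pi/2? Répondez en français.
Nous avons l'accélération a(t) = -5·sin(t). En substituant t = 3*pi/2: a(3*pi/2) = 5.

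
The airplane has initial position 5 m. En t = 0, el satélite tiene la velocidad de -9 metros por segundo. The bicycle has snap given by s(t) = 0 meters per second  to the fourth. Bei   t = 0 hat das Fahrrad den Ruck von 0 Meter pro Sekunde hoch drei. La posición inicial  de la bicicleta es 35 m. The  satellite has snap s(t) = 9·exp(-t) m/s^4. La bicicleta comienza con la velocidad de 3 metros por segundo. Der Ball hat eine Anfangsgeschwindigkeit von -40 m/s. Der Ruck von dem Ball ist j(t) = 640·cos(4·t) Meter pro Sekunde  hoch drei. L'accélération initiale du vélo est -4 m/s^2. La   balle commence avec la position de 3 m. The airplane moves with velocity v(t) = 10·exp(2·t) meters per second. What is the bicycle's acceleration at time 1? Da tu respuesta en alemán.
Wir müssen unsere Gleichung für den Snap s(t) = 0 2-mal integrieren. Durch Integration von dem Snap und Verwendung der Anfangsbedingung j(0) = 0, erhalten wir j(t) = 0. Die Stammfunktion von dem Ruck, mit a(0) = -4, ergibt die Beschleunigung: a(t) = -4. Mit a(t) = -4 und Einsetzen von t = 1, finden wir a = -4.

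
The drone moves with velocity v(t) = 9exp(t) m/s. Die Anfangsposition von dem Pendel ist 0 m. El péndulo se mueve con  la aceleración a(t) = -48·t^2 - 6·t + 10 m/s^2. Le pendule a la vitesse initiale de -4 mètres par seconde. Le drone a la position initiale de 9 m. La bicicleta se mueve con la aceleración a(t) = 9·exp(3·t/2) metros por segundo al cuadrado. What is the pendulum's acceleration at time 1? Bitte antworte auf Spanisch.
De la ecuación de la aceleración a(t) = -48·t^2 - 6·t + 10, sustituimos t = 1 para obtener a = -44.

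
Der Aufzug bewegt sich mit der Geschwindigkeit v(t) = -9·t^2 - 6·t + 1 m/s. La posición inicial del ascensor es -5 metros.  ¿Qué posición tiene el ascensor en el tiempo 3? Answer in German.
Um dies zu lösen, müssen wir 1 Integral unserer Gleichung für die Geschwindigkeit v(t) = -9·t^2 - 6·t + 1 finden. Die Stammfunktion von der Geschwindigkeit ist die Position. Mit x(0) = -5 erhalten wir x(t) = -3·t^3 - 3·t^2 + t - 5. Mit x(t) = -3·t^3 - 3·t^2 + t - 5 und Einsetzen von t = 3, finden wir x = -110.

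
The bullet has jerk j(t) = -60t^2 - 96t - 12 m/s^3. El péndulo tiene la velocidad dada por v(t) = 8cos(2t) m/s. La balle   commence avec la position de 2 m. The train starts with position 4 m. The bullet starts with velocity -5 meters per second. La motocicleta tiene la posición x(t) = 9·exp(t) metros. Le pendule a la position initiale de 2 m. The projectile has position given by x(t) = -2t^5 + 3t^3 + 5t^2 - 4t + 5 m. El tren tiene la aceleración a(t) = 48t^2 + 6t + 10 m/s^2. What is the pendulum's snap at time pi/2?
We must differentiate our velocity equation v(t) = 8·cos(2·t) 3 times. Taking d/dt of v(t), we find a(t) = -16·sin(2·t). The derivative of acceleration gives jerk: j(t) = -32·cos(2·t). Differentiating jerk, we get snap: s(t) = 64·sin(2·t). From the given snap equation s(t) = 64·sin(2·t), we substitute t = pi/2 to get s = 0.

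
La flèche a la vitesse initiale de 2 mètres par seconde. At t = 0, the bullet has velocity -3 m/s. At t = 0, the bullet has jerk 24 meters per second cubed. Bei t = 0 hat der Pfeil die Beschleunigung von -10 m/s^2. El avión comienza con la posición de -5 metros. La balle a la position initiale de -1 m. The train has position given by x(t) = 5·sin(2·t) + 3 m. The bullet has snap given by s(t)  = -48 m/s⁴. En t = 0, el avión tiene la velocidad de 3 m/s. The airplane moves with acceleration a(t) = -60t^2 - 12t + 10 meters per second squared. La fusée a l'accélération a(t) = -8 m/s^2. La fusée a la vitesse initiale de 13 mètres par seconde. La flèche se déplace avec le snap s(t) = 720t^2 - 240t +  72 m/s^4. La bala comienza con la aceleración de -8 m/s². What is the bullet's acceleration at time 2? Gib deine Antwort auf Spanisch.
Necesitamos integrar nuestra ecuación del snap s(t) = -48 2 veces. La antiderivada del snap es la sacudida. Usando j(0) = 24, obtenemos j(t) = 24 - 48·t. Integrando la sacudida y usando la condición inicial a(0) = -8, obtenemos a(t) = -24·t^2 + 24·t - 8. De la ecuación de la aceleración a(t) = -24·t^2 + 24·t - 8, sustituimos t = 2 para obtener a = -56.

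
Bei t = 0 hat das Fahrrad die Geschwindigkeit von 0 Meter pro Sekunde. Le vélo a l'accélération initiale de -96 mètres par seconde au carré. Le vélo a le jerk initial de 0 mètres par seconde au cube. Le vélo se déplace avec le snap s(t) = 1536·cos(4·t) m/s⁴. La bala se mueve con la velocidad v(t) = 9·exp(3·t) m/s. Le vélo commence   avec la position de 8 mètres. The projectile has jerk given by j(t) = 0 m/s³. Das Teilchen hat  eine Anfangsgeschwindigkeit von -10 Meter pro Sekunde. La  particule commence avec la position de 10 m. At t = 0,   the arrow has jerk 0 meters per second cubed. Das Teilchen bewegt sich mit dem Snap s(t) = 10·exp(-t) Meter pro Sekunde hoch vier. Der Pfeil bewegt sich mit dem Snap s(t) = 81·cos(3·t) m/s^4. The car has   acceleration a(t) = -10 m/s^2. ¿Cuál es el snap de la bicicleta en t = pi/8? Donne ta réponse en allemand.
Mit s(t) = 1536·cos(4·t) und Einsetzen von t = pi/8, finden wir s = 0.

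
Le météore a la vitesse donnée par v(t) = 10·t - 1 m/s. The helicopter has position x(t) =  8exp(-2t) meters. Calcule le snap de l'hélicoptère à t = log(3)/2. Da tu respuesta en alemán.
Ausgehend von der Position x(t) = 8·exp(-2·t), nehmen wir 4 Ableitungen. Die Ableitung von der Position ergibt die Geschwindigkeit: v(t) = -16·exp(-2·t). Die Ableitung von der Geschwindigkeit ergibt die Beschleunigung: a(t) = 32·exp(-2·t). Die Ableitung von der Beschleunigung ergibt den Ruck: j(t) = -64·exp(-2·t). Die Ableitung von dem Ruck ergibt den Snap: s(t) = 128·exp(-2·t). Mit s(t) = 128·exp(-2·t) und Einsetzen von t = log(3)/2, finden wir s = 128/3.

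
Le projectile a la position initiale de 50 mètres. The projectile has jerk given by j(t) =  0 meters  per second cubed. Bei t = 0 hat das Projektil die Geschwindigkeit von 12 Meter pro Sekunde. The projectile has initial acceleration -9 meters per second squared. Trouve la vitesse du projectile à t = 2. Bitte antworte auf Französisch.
Nous devons trouver l'intégrale de notre équation du jerk j(t) = 0 2 fois. En prenant ∫j(t)dt et en appliquant a(0) = -9, nous trouvons a(t) = -9. L'intégrale de l'accélération est la vitesse. En utilisant v(0) = 12, nous obtenons v(t) = 12 - 9·t. Nous avons la vitesse v(t) = 12 - 9·t. En substituant t = 2: v(2) = -6.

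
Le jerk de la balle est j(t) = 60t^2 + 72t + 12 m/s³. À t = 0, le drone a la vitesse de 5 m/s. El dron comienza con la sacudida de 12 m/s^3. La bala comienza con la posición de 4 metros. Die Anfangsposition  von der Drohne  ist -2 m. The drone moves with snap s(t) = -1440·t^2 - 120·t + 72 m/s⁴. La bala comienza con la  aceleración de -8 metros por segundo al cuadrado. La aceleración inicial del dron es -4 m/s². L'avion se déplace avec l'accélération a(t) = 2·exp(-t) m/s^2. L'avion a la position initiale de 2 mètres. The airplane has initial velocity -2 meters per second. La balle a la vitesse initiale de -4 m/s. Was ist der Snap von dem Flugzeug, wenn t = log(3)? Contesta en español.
Partiendo de la aceleración a(t) = 2·exp(-t), tomamos 2 derivadas. Derivando la aceleración, obtenemos la sacudida: j(t) = -2·exp(-t). La derivada de la sacudida da el snap: s(t) = 2·exp(-t). Tenemos el snap s(t) = 2·exp(-t). Sustituyendo t = log(3): s(log(3)) = 2/3.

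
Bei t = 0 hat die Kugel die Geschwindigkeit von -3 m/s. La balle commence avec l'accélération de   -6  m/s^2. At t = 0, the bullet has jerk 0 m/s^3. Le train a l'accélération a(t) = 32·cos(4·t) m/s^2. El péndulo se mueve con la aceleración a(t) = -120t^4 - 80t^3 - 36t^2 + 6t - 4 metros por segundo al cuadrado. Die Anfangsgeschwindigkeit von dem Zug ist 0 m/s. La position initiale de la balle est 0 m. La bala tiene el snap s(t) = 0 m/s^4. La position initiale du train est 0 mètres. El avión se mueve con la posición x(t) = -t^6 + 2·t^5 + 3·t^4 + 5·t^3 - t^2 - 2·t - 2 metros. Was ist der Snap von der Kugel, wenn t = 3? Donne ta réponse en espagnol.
Tenemos el snap s(t) = 0. Sustituyendo t = 3: s(3) = 0.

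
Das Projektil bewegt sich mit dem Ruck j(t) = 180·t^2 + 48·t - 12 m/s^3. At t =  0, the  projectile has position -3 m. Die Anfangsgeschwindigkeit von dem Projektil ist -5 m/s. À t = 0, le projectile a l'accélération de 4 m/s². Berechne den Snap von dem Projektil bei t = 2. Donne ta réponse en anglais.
We must differentiate our jerk equation j(t) = 180·t^2 + 48·t - 12 1 time. The derivative of jerk gives snap: s(t) = 360·t + 48. From the given snap equation s(t) = 360·t + 48, we substitute t = 2 to get s = 768.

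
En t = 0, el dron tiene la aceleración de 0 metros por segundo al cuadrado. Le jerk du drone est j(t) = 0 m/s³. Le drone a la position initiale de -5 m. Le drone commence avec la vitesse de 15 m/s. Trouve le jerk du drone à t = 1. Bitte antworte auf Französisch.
De l'équation du jerk j(t) = 0, nous substituons t = 1 pour obtenir j = 0.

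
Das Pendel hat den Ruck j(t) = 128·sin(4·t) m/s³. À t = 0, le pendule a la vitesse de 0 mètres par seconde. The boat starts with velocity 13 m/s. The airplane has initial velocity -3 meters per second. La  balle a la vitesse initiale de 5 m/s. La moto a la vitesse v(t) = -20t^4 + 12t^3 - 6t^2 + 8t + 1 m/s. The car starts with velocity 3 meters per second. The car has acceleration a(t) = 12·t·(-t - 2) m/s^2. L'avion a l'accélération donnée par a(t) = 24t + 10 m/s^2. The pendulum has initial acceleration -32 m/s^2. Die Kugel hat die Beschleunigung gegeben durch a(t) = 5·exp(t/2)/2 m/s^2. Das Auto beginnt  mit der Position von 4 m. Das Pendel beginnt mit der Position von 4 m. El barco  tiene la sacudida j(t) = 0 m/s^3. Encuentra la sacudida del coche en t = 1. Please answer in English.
We must differentiate our acceleration equation a(t) = 12·t·(-t - 2) 1 time. The derivative of acceleration gives jerk: j(t) = -24·t - 24. From the given jerk equation j(t) = -24·t - 24, we substitute t = 1 to get j = -48.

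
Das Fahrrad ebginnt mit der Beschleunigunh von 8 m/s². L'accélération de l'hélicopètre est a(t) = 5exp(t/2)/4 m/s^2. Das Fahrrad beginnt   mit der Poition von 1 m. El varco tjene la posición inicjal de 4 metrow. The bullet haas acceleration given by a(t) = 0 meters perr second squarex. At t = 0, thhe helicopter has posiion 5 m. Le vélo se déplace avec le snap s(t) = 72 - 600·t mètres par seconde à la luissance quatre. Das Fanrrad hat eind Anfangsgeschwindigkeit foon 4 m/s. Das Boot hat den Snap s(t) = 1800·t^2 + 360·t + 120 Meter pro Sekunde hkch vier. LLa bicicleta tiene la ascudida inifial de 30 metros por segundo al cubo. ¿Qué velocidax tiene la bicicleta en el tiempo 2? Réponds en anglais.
To solve this, we need to take 3 antiderivatives of our snap equation s(t) = 72 - 600·t. Integrating snap and using the initial condition j(0) = 30, we get j(t) = -300·t^2 + 72·t + 30. Finding the integral of j(t) and using a(0) = 8: a(t) = -100·t^3 + 36·t^2 + 30·t + 8. Taking ∫a(t)dt and applying v(0) = 4, we find v(t) = -25·t^4 + 12·t^3 + 15·t^2 + 8·t + 4. We have velocity v(t) = -25·t^4 + 12·t^3 + 15·t^2 + 8·t + 4. Substituting t = 2: v(2) = -224.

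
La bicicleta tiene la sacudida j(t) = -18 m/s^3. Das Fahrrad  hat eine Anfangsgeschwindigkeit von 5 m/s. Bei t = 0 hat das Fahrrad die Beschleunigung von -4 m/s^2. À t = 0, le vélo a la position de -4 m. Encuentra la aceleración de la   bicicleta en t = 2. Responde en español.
Partiendo de la sacudida j(t) = -18, tomamos 1 integral. La antiderivada de la sacudida, con a(0) = -4, da la aceleración: a(t) = -18·t - 4. Tenemos la aceleración a(t) = -18·t - 4. Sustituyendo t = 2: a(2) = -40.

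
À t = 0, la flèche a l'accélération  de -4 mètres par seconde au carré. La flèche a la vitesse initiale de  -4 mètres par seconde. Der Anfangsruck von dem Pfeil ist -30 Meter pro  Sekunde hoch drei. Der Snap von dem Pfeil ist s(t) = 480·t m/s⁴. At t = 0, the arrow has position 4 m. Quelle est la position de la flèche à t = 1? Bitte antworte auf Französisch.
Nous devons trouver la primitive de notre équation du snap s(t) = 480·t 4 fois. En prenant ∫s(t)dt et en appliquant j(0) = -30, nous trouvons j(t) = 240·t^2 - 30. En prenant ∫j(t)dt et en appliquant a(0) = -4, nous trouvons a(t) = 80·t^3 - 30·t - 4. En intégrant l'accélération et en utilisant la condition initiale v(0) = -4, nous obtenons v(t) = 20·t^4 - 15·t^2 - 4·t - 4. La primitive de la vitesse, avec x(0) = 4, donne la position: x(t) = 4·t^5 - 5·t^3 - 2·t^2 - 4·t + 4. En utilisant x(t) = 4·t^5 - 5·t^3 - 2·t^2 - 4·t + 4 et en substituant t = 1, nous trouvons x = -3.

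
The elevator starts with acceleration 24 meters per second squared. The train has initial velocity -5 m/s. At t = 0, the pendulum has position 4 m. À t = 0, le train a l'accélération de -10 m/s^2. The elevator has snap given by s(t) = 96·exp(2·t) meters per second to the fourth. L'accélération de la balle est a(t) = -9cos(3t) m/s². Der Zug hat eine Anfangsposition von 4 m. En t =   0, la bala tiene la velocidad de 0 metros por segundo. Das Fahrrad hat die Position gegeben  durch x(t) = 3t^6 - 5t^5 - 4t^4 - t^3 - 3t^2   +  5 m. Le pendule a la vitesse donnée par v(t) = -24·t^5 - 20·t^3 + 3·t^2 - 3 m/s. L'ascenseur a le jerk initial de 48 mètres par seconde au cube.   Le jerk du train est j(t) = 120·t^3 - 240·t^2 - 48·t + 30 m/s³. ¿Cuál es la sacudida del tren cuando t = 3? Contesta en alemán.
Wir haben den Ruck j(t) = 120·t^3 - 240·t^2 - 48·t + 30. Durch Einsetzen von t = 3: j(3) = 966.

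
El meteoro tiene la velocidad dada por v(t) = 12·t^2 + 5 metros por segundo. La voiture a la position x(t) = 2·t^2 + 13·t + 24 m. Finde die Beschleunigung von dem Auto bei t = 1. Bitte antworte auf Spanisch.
Partiendo de la posición x(t) = 2·t^2 + 13·t + 24, tomamos 2 derivadas. La derivada de la posición da la velocidad: v(t) = 4·t + 13. Tomando d/dt de v(t), encontramos a(t) = 4. De la ecuación de la aceleración a(t) = 4, sustituimos t = 1 para obtener a = 4.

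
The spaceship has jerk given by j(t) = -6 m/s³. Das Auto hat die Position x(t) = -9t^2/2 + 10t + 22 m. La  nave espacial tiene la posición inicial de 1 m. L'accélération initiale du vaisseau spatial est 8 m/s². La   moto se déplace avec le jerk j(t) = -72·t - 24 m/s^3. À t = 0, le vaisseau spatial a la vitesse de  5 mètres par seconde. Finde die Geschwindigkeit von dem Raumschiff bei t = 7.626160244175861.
Wir müssen die Stammfunktion unserer Gleichung für den Ruck j(t) = -6 2-mal finden. Die Stammfunktion von dem Ruck, mit a(0) = 8, ergibt die Beschleunigung: a(t) = 8 - 6·t. Die Stammfunktion von der Beschleunigung, mit v(0) = 5, ergibt die Geschwindigkeit: v(t) = -3·t^2 + 8·t + 5. Wir haben die Geschwindigkeit v(t) = -3·t^2 + 8·t + 5. Durch Einsetzen von t = 7.626160244175861: v(7.626160244175861) = -108.465678256138.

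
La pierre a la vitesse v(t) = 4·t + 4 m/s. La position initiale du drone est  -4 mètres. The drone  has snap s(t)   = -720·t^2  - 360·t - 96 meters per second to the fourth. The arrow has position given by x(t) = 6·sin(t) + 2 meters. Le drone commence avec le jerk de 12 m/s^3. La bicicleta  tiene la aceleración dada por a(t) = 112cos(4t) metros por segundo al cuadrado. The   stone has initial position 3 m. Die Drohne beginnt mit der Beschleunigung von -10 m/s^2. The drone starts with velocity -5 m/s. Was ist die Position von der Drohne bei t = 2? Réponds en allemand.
Ausgehend von dem Snap s(t) = -720·t^2 - 360·t - 96, nehmen wir 4 Integrale. Die Stammfunktion von dem Snap, mit j(0) = 12, ergibt den Ruck: j(t) = -240·t^3 - 180·t^2 - 96·t + 12. Die Stammfunktion von dem Ruck, mit a(0) = -10, ergibt die Beschleunigung: a(t) = -60·t^4 - 60·t^3 - 48·t^2 + 12·t - 10. Mit ∫a(t)dt und Anwendung von v(0) = -5, finden wir v(t) = -12·t^5 - 15·t^4 - 16·t^3 + 6·t^2 - 10·t - 5. Die Stammfunktion von der Geschwindigkeit, mit x(0) = -4, ergibt die Position: x(t) = -2·t^6 - 3·t^5 - 4·t^4 + 2·t^3 - 5·t^2 - 5·t - 4. Aus der Gleichung für die Position x(t) = -2·t^6 - 3·t^5 - 4·t^4 + 2·t^3 - 5·t^2 - 5·t - 4, setzen wir t = 2 ein und erhalten x = -306.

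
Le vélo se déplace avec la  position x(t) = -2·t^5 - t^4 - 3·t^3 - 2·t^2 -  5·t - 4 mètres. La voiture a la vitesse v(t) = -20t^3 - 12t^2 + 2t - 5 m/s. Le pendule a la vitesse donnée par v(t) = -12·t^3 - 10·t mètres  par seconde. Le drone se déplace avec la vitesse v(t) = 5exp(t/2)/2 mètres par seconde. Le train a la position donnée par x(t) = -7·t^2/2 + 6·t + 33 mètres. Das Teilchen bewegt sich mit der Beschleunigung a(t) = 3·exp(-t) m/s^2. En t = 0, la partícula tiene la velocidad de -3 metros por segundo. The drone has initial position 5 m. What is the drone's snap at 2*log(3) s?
To solve this, we need to take 3 derivatives of our velocity equation v(t) = 5·exp(t/2)/2. Taking d/dt of v(t), we find a(t) = 5·exp(t/2)/4. Differentiating acceleration, we get jerk: j(t) = 5·exp(t/2)/8. The derivative of jerk gives snap: s(t) = 5·exp(t/2)/16. Using s(t) = 5·exp(t/2)/16 and substituting t = 2*log(3), we find s = 15/16.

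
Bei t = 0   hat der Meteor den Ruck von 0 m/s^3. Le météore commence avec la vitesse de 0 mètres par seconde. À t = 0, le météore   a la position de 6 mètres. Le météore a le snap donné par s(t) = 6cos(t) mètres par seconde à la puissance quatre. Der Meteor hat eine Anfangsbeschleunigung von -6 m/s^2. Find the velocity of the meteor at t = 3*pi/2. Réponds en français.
Nous devons intégrer notre équation du snap s(t) = 6·cos(t) 3 fois. En prenant ∫s(t)dt et en appliquant j(0) = 0, nous trouvons j(t) = 6·sin(t). En intégrant le jerk et en utilisant la condition initiale a(0) = -6, nous obtenons a(t) = -6·cos(t). La primitive de l'accélération est la vitesse. En utilisant v(0) = 0, nous obtenons v(t) = -6·sin(t). Nous avons la vitesse v(t) = -6·sin(t). En substituant t = 3*pi/2: v(3*pi/2) = 6.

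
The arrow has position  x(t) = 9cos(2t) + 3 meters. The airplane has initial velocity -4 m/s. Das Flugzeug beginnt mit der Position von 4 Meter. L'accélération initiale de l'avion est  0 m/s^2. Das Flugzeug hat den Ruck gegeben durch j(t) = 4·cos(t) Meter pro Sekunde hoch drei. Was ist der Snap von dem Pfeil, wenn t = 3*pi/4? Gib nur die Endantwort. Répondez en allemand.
Bei t = 3*pi/4, s = 0.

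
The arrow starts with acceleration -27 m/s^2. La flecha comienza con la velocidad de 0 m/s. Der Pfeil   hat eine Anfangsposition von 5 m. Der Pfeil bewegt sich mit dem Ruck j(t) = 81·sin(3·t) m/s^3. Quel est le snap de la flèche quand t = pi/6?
En partant du jerk j(t) = 81·sin(3·t), nous prenons 1 dérivée. La dérivée du jerk donne le snap: s(t) = 243·cos(3·t). En utilisant s(t) = 243·cos(3·t) et en substituant t = pi/6, nous trouvons s = 0.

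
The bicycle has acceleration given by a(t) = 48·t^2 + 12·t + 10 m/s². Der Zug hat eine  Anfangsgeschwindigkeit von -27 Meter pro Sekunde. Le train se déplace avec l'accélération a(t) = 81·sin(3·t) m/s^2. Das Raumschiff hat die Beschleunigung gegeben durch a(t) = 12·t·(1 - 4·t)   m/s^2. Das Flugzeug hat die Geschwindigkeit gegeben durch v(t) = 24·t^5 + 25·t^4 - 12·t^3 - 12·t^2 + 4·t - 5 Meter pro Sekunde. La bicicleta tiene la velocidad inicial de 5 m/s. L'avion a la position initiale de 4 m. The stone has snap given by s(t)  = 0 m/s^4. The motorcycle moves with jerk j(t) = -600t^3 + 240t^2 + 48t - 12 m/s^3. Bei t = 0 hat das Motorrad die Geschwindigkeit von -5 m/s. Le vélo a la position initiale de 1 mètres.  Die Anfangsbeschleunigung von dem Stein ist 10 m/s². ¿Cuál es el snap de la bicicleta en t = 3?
Debemos derivar nuestra ecuación de la aceleración a(t) = 48·t^2 + 12·t + 10 2 veces. La derivada de la aceleración da la sacudida: j(t) = 96·t + 12. Derivando la sacudida, obtenemos el snap: s(t) = 96. Usando s(t) = 96 y sustituyendo t = 3, encontramos s = 96.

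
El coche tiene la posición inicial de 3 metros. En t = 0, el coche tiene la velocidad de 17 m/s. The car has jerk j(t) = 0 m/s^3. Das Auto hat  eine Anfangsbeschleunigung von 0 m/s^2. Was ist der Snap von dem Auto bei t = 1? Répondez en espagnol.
Para resolver esto, necesitamos tomar 1 derivada de nuestra ecuación de la sacudida j(t) = 0. Derivando la sacudida, obtenemos el snap: s(t) = 0. Usando s(t) = 0 y sustituyendo t = 1, encontramos s = 0.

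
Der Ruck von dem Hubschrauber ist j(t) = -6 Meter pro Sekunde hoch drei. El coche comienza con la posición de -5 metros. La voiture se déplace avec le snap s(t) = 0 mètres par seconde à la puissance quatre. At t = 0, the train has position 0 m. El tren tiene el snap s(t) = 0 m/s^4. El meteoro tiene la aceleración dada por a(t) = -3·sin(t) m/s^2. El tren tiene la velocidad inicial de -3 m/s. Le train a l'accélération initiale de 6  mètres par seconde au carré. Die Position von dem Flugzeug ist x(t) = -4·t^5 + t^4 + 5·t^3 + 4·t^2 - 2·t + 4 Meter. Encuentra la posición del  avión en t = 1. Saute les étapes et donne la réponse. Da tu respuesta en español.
En t = 1, x = 8.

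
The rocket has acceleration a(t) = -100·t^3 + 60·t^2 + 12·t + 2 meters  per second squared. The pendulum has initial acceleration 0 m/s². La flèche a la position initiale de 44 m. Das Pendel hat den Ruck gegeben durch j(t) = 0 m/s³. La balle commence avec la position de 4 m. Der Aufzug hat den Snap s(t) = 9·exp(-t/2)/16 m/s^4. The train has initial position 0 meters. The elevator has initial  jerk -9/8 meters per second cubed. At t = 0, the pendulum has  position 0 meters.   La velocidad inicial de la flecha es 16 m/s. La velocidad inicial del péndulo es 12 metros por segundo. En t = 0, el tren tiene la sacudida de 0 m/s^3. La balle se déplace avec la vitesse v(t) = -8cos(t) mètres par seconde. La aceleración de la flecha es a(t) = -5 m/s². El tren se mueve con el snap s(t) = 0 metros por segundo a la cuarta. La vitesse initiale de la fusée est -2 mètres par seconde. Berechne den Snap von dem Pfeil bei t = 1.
Um dies zu lösen, müssen wir 2 Ableitungen unserer Gleichung für die Beschleunigung a(t) = -5 nehmen. Mit d/dt von a(t) finden wir j(t) = 0. Die Ableitung von dem Ruck ergibt den Snap: s(t) = 0. Wir haben den Snap s(t) = 0. Durch Einsetzen von t = 1: s(1) = 0.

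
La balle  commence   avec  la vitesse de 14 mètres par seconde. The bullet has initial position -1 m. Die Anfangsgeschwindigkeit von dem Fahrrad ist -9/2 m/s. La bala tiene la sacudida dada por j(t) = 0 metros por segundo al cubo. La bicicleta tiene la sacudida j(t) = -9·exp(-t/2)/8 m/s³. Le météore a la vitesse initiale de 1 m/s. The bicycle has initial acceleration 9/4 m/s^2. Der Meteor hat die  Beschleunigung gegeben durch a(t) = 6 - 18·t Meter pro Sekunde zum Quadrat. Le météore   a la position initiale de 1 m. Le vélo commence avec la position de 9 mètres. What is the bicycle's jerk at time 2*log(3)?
Using j(t) = -9·exp(-t/2)/8 and substituting t = 2*log(3), we find j = -3/8.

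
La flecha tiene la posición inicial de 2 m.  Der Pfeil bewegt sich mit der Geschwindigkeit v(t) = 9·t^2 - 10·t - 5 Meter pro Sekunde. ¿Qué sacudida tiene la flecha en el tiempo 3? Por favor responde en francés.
En partant de la vitesse v(t) = 9·t^2 - 10·t - 5, nous prenons 2 dérivées. En prenant d/dt de v(t), nous trouvons a(t) = 18·t - 10. En prenant d/dt de a(t), nous trouvons j(t) = 18. De l'équation du jerk j(t) = 18, nous substituons t = 3 pour obtenir j = 18.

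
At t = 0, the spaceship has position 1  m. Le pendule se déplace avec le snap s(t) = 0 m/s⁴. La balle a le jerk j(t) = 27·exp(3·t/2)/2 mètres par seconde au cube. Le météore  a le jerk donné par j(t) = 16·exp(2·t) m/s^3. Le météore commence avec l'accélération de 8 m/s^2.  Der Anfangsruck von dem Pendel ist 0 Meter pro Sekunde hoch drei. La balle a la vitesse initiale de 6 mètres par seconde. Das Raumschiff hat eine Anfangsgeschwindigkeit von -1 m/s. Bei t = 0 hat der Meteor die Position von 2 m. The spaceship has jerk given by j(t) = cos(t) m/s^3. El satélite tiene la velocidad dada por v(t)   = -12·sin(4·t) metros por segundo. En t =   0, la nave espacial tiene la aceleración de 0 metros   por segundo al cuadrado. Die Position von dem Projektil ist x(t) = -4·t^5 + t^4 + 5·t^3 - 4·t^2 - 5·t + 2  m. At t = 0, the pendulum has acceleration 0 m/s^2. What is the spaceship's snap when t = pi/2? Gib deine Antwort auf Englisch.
Starting from jerk j(t) = cos(t), we take 1 derivative. The derivative of jerk gives snap: s(t) = -sin(t). Using s(t) = -sin(t) and substituting t = pi/2, we find s = -1.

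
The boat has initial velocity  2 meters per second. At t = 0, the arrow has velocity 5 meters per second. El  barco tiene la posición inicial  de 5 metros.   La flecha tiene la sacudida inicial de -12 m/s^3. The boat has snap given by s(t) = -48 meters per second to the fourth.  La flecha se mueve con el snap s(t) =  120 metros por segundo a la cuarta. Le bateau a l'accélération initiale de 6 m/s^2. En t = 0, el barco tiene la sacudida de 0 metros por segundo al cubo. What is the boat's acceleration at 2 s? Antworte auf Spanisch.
Para resolver esto, necesitamos tomar 2 antiderivadas de nuestra ecuación del snap s(t) = -48. Integrando el snap y usando la condición inicial j(0) = 0, obtenemos j(t) = -48·t. Integrando la sacudida y usando la condición inicial a(0) = 6, obtenemos a(t) = 6 - 24·t^2. Usando a(t) = 6 - 24·t^2 y sustituyendo t = 2, encontramos a = -90.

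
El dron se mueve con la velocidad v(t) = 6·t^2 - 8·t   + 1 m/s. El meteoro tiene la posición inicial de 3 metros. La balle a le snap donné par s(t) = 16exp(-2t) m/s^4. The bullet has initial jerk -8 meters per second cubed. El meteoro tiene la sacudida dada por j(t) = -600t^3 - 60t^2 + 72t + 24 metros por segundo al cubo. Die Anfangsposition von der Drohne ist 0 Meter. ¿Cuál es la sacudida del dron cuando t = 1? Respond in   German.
Ausgehend von der Geschwindigkeit v(t) = 6·t^2 - 8·t + 1, nehmen wir 2 Ableitungen. Mit d/dt von v(t) finden wir a(t) = 12·t - 8. Durch Ableiten von der Beschleunigung erhalten wir den Ruck: j(t) = 12. Wir haben den Ruck j(t) = 12. Durch Einsetzen von t = 1: j(1) = 12.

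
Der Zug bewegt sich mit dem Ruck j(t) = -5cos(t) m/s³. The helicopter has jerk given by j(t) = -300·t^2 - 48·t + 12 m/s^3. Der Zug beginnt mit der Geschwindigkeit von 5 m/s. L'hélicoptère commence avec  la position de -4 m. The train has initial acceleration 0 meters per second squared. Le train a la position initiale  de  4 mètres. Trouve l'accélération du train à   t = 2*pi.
Nous devons trouver la primitive de notre équation du jerk j(t) = -5·cos(t) 1 fois. L'intégrale du jerk, avec a(0) = 0, donne l'accélération: a(t) = -5·sin(t). De l'équation de l'accélération a(t) = -5·sin(t), nous substituons t = 2*pi pour obtenir a = 0.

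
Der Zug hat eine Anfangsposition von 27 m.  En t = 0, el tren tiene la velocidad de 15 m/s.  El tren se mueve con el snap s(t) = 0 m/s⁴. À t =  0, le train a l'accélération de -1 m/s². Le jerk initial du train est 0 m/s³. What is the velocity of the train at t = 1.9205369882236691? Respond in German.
Um dies zu lösen, müssen wir 3 Stammfunktionen unserer Gleichung für den Snap s(t) = 0 finden. Die Stammfunktion von dem Snap, mit j(0) = 0, ergibt den Ruck: j(t) = 0. Durch Integration von dem Ruck und Verwendung der Anfangsbedingung a(0) = -1, erhalten wir a(t) = -1. Das Integral von der Beschleunigung, mit v(0) = 15, ergibt die Geschwindigkeit: v(t) = 15 - t. Mit v(t) = 15 - t und Einsetzen von t = 1.9205369882236691, finden wir v = 13.0794630117763.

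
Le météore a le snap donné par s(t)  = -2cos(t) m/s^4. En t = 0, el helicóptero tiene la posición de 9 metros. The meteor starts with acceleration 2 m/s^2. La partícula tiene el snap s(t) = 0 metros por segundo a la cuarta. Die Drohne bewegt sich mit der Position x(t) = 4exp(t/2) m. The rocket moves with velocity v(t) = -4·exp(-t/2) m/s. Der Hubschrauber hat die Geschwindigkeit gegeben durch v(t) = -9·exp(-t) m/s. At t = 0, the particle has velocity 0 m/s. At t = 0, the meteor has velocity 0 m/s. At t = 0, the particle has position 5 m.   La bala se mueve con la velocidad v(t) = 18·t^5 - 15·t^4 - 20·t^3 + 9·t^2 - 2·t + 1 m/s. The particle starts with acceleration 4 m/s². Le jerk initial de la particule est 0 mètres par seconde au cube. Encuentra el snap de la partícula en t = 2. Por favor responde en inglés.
From the given snap equation s(t) = 0, we substitute t = 2 to get s = 0.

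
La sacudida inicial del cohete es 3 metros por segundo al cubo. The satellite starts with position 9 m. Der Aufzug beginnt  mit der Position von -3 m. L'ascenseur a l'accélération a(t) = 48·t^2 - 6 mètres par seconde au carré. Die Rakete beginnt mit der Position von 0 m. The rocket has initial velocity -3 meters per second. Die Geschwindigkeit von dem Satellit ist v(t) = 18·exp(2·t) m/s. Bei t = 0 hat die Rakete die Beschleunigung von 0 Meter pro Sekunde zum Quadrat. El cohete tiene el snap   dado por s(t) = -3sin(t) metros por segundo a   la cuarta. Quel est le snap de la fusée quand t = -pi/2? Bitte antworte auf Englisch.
We have snap s(t) = -3·sin(t). Substituting t = -pi/2: s(-pi/2) = 3.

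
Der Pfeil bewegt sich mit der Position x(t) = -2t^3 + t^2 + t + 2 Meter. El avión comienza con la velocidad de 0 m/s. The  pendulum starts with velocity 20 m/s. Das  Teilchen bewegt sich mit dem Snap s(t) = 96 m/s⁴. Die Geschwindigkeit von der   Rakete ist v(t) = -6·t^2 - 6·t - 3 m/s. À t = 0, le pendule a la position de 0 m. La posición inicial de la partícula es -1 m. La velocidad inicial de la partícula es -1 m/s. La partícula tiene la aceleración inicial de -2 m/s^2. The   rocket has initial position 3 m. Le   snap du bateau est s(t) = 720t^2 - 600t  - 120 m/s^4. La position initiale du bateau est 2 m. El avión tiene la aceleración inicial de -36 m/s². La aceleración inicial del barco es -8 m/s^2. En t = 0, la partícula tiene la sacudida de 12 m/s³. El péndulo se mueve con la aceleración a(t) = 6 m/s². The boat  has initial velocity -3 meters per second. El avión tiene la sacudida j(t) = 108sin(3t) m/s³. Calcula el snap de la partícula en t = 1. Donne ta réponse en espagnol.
Tenemos el snap s(t) = 96. Sustituyendo t = 1: s(1) = 96.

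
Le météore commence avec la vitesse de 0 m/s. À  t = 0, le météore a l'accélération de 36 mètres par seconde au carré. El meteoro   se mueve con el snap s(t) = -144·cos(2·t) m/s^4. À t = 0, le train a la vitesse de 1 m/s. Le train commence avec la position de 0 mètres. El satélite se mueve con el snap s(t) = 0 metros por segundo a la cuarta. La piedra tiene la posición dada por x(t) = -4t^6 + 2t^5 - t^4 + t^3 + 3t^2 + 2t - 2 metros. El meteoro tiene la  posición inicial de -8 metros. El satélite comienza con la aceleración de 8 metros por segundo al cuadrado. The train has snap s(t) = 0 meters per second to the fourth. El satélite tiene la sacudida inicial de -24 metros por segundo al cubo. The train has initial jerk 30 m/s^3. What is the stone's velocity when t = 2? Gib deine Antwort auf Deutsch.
Ausgehend von der Position x(t) = -4·t^6 + 2·t^5 - t^4 + t^3 + 3·t^2 + 2·t - 2, nehmen wir 1 Ableitung. Mit d/dt von x(t) finden wir v(t) = -24·t^5 + 10·t^4 - 4·t^3 + 3·t^2 + 6·t + 2. Mit v(t) = -24·t^5 + 10·t^4 - 4·t^3 + 3·t^2 + 6·t + 2 und Einsetzen von t = 2, finden wir v = -614.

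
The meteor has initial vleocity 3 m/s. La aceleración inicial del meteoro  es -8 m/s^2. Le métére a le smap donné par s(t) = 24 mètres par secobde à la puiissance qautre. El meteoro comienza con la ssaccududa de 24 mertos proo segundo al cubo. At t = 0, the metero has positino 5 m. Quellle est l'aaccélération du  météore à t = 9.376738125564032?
Nous devons intégrer notre équation du snap s(t) = 24 2 fois. L'intégrale du snap, avec j(0) = 24, donne le jerk: j(t) = 24·t + 24. La primitive du jerk, avec a(0) = -8, donne l'accélération: a(t) = 12·t^2 + 24·t - 8. En utilisant a(t) = 12·t^2 + 24·t - 8 et en substituant t = 9.376738125564032, nous trouvons a = 1272.12032951841.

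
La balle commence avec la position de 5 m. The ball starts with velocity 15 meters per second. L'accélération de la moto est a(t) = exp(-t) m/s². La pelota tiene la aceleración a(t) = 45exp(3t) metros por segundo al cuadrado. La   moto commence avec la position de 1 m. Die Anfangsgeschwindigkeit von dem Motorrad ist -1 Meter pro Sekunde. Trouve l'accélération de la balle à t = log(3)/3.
De l'équation de l'accélération a(t) = 45·exp(3·t), nous substituons t = log(3)/3 pour obtenir a = 135.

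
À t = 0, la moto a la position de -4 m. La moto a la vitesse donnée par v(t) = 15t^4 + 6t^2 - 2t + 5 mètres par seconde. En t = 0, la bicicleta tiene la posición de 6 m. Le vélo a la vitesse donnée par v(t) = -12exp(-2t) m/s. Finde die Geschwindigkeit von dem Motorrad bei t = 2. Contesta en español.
Tenemos la velocidad v(t) = 15·t^4 + 6·t^2 - 2·t + 5. Sustituyendo t = 2: v(2) = 265.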